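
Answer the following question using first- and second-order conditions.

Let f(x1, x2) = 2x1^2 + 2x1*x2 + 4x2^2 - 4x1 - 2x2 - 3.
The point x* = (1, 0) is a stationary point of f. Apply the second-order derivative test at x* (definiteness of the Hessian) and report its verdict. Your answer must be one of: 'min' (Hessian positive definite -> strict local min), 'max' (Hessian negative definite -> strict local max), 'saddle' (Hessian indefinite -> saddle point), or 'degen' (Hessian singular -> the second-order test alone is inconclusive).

Compute the Hessian H = grad^2 f:
  H = [[4, 2], [2, 8]]
Verify stationarity: grad f(x*) = H x* + g = (0, 0).
Eigenvalues of H: 3.1716, 8.8284.
Both eigenvalues > 0, so H is positive definite -> x* is a strict local min.

min


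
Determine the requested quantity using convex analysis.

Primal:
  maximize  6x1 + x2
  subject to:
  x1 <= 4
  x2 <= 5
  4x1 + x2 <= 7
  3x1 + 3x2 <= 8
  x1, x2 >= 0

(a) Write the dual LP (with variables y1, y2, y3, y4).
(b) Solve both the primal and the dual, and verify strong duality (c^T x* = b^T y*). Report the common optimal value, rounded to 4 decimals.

The standard primal-dual pair for 'max c^T x s.t. A x <= b, x >= 0' is:
  Dual:  min b^T y  s.t.  A^T y >= c,  y >= 0.

So the dual LP is:
  minimize  4y1 + 5y2 + 7y3 + 8y4
  subject to:
    y1 + 4y3 + 3y4 >= 6
    y2 + y3 + 3y4 >= 1
    y1, y2, y3, y4 >= 0

Solving the primal: x* = (1.75, 0).
  primal value c^T x* = 10.5.
Solving the dual: y* = (0, 0, 1.5, 0).
  dual value b^T y* = 10.5.
Strong duality: c^T x* = b^T y*. Confirmed.

10.5


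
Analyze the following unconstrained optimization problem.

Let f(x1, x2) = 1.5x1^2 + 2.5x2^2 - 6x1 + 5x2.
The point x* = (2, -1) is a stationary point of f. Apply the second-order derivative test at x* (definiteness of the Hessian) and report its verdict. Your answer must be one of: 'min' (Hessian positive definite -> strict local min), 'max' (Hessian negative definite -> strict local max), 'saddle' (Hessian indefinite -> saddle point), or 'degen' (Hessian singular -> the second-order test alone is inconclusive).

Compute the Hessian H = grad^2 f:
  H = [[3, 0], [0, 5]]
Verify stationarity: grad f(x*) = H x* + g = (0, 0).
Eigenvalues of H: 3, 5.
Both eigenvalues > 0, so H is positive definite -> x* is a strict local min.

min


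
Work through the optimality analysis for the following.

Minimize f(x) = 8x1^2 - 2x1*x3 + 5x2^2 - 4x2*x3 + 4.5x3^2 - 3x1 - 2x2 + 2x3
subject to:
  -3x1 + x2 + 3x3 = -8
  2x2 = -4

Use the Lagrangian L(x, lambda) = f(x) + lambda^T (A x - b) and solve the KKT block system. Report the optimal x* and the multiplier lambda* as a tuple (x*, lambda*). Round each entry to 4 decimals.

Form the Lagrangian:
  L(x, lambda) = (1/2) x^T Q x + c^T x + lambda^T (A x - b)
Stationarity (grad_x L = 0): Q x + c + A^T lambda = 0.
Primal feasibility: A x = b.

This gives the KKT block system:
  [ Q   A^T ] [ x     ]   [-c ]
  [ A    0  ] [ lambda ] = [ b ]

Solving the linear system:
  x*      = (0.3333, -2, -1.6667)
  lambda* = (1.8889, 6.7222)
  f(x*)   = 20.8333

x* = (0.3333, -2, -1.6667), lambda* = (1.8889, 6.7222)


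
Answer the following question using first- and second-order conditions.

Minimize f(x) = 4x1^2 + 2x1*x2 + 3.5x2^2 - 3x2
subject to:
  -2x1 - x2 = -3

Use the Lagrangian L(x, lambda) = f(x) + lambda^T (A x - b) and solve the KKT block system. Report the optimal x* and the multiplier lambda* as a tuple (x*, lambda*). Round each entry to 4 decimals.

Form the Lagrangian:
  L(x, lambda) = (1/2) x^T Q x + c^T x + lambda^T (A x - b)
Stationarity (grad_x L = 0): Q x + c + A^T lambda = 0.
Primal feasibility: A x = b.

This gives the KKT block system:
  [ Q   A^T ] [ x     ]   [-c ]
  [ A    0  ] [ lambda ] = [ b ]

Solving the linear system:
  x*      = (1.0714, 0.8571)
  lambda* = (5.1429)
  f(x*)   = 6.4286

x* = (1.0714, 0.8571), lambda* = (5.1429)


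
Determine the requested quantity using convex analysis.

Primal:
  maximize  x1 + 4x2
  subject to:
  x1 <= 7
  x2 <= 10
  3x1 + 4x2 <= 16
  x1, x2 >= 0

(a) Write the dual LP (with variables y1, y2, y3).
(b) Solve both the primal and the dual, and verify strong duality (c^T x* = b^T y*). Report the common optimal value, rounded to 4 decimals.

The standard primal-dual pair for 'max c^T x s.t. A x <= b, x >= 0' is:
  Dual:  min b^T y  s.t.  A^T y >= c,  y >= 0.

So the dual LP is:
  minimize  7y1 + 10y2 + 16y3
  subject to:
    y1 + 3y3 >= 1
    y2 + 4y3 >= 4
    y1, y2, y3 >= 0

Solving the primal: x* = (0, 4).
  primal value c^T x* = 16.
Solving the dual: y* = (0, 0, 1).
  dual value b^T y* = 16.
Strong duality: c^T x* = b^T y*. Confirmed.

16


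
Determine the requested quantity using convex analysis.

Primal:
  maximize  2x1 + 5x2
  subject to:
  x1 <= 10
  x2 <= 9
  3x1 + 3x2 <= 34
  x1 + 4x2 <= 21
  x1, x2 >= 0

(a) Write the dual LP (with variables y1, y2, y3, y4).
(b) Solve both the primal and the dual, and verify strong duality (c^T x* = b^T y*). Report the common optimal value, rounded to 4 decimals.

The standard primal-dual pair for 'max c^T x s.t. A x <= b, x >= 0' is:
  Dual:  min b^T y  s.t.  A^T y >= c,  y >= 0.

So the dual LP is:
  minimize  10y1 + 9y2 + 34y3 + 21y4
  subject to:
    y1 + 3y3 + y4 >= 2
    y2 + 3y3 + 4y4 >= 5
    y1, y2, y3, y4 >= 0

Solving the primal: x* = (8.1111, 3.2222).
  primal value c^T x* = 32.3333.
Solving the dual: y* = (0, 0, 0.3333, 1).
  dual value b^T y* = 32.3333.
Strong duality: c^T x* = b^T y*. Confirmed.

32.3333


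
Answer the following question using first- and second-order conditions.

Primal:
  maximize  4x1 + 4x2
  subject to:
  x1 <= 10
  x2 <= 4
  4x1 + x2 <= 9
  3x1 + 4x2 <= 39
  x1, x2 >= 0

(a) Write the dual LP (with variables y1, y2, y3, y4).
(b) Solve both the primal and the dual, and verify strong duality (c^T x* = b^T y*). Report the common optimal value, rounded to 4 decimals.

The standard primal-dual pair for 'max c^T x s.t. A x <= b, x >= 0' is:
  Dual:  min b^T y  s.t.  A^T y >= c,  y >= 0.

So the dual LP is:
  minimize  10y1 + 4y2 + 9y3 + 39y4
  subject to:
    y1 + 4y3 + 3y4 >= 4
    y2 + y3 + 4y4 >= 4
    y1, y2, y3, y4 >= 0

Solving the primal: x* = (1.25, 4).
  primal value c^T x* = 21.
Solving the dual: y* = (0, 3, 1, 0).
  dual value b^T y* = 21.
Strong duality: c^T x* = b^T y*. Confirmed.

21


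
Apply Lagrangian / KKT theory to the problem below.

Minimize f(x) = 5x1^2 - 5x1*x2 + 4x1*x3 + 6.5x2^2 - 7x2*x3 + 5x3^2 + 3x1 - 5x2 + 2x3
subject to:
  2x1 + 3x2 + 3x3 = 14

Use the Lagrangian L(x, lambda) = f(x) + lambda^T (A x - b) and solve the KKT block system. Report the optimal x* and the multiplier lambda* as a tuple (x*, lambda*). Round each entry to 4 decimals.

Form the Lagrangian:
  L(x, lambda) = (1/2) x^T Q x + c^T x + lambda^T (A x - b)
Stationarity (grad_x L = 0): Q x + c + A^T lambda = 0.
Primal feasibility: A x = b.

This gives the KKT block system:
  [ Q   A^T ] [ x     ]   [-c ]
  [ A    0  ] [ lambda ] = [ b ]

Solving the linear system:
  x*      = (0.595, 2.2958, 1.9742)
  lambda* = (-2.6838)
  f(x*)   = 15.9134

x* = (0.595, 2.2958, 1.9742), lambda* = (-2.6838)


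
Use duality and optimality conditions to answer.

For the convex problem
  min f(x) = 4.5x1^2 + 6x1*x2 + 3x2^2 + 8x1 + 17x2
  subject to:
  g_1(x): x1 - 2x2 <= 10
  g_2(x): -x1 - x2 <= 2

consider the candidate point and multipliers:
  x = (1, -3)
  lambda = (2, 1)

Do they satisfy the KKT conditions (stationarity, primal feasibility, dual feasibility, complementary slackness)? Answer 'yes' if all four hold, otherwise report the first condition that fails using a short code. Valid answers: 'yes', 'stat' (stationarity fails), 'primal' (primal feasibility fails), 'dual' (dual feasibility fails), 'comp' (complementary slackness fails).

Gradient of f: grad f(x) = Q x + c = (-1, 5)
Constraint values g_i(x) = a_i^T x - b_i:
  g_1((1, -3)) = -3
  g_2((1, -3)) = 0
Stationarity residual: grad f(x) + sum_i lambda_i a_i = (0, 0)
  -> stationarity OK
Primal feasibility (all g_i <= 0): OK
Dual feasibility (all lambda_i >= 0): OK
Complementary slackness (lambda_i * g_i(x) = 0 for all i): FAILS

Verdict: the first failing condition is complementary_slackness -> comp.

comp


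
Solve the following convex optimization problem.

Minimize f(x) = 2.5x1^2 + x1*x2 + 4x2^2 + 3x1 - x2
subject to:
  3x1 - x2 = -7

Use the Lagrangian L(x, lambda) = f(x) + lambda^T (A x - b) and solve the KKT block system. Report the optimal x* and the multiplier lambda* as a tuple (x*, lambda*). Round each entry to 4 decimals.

Form the Lagrangian:
  L(x, lambda) = (1/2) x^T Q x + c^T x + lambda^T (A x - b)
Stationarity (grad_x L = 0): Q x + c + A^T lambda = 0.
Primal feasibility: A x = b.

This gives the KKT block system:
  [ Q   A^T ] [ x     ]   [-c ]
  [ A    0  ] [ lambda ] = [ b ]

Solving the linear system:
  x*      = (-2.1084, 0.6747)
  lambda* = (2.2892)
  f(x*)   = 4.512

x* = (-2.1084, 0.6747), lambda* = (2.2892)


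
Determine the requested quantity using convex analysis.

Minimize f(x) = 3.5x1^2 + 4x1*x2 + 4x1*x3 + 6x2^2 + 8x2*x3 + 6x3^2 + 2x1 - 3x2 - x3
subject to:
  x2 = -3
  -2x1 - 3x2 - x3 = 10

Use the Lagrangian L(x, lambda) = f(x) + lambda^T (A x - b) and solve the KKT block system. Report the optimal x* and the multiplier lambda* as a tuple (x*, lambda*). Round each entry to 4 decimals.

Form the Lagrangian:
  L(x, lambda) = (1/2) x^T Q x + c^T x + lambda^T (A x - b)
Stationarity (grad_x L = 0): Q x + c + A^T lambda = 0.
Primal feasibility: A x = b.

This gives the KKT block system:
  [ Q   A^T ] [ x     ]   [-c ]
  [ A    0  ] [ lambda ] = [ b ]

Solving the linear system:
  x*      = (-1.5385, -3, 2.0769)
  lambda* = (9.8462, -6.2308)
  f(x*)   = 47.8462

x* = (-1.5385, -3, 2.0769), lambda* = (9.8462, -6.2308)


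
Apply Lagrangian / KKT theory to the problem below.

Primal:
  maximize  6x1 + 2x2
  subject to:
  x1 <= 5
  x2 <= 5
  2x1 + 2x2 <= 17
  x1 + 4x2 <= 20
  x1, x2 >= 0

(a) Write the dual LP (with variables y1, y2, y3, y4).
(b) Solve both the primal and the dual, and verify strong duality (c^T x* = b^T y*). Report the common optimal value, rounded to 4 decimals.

The standard primal-dual pair for 'max c^T x s.t. A x <= b, x >= 0' is:
  Dual:  min b^T y  s.t.  A^T y >= c,  y >= 0.

So the dual LP is:
  minimize  5y1 + 5y2 + 17y3 + 20y4
  subject to:
    y1 + 2y3 + y4 >= 6
    y2 + 2y3 + 4y4 >= 2
    y1, y2, y3, y4 >= 0

Solving the primal: x* = (5, 3.5).
  primal value c^T x* = 37.
Solving the dual: y* = (4, 0, 1, 0).
  dual value b^T y* = 37.
Strong duality: c^T x* = b^T y*. Confirmed.

37


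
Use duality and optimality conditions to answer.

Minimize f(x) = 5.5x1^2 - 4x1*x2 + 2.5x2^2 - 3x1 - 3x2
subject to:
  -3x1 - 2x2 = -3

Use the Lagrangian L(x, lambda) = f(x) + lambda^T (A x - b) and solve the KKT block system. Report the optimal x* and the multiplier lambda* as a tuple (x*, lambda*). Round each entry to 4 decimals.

Form the Lagrangian:
  L(x, lambda) = (1/2) x^T Q x + c^T x + lambda^T (A x - b)
Stationarity (grad_x L = 0): Q x + c + A^T lambda = 0.
Primal feasibility: A x = b.

This gives the KKT block system:
  [ Q   A^T ] [ x     ]   [-c ]
  [ A    0  ] [ lambda ] = [ b ]

Solving the linear system:
  x*      = (0.4599, 0.8102)
  lambda* = (-0.3942)
  f(x*)   = -2.4964

x* = (0.4599, 0.8102), lambda* = (-0.3942)


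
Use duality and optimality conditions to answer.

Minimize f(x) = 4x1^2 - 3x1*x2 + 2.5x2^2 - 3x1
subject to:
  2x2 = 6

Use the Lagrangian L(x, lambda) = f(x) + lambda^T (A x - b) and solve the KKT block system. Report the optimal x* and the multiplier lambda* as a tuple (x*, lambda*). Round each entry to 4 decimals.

Form the Lagrangian:
  L(x, lambda) = (1/2) x^T Q x + c^T x + lambda^T (A x - b)
Stationarity (grad_x L = 0): Q x + c + A^T lambda = 0.
Primal feasibility: A x = b.

This gives the KKT block system:
  [ Q   A^T ] [ x     ]   [-c ]
  [ A    0  ] [ lambda ] = [ b ]

Solving the linear system:
  x*      = (1.5, 3)
  lambda* = (-5.25)
  f(x*)   = 13.5

x* = (1.5, 3), lambda* = (-5.25)


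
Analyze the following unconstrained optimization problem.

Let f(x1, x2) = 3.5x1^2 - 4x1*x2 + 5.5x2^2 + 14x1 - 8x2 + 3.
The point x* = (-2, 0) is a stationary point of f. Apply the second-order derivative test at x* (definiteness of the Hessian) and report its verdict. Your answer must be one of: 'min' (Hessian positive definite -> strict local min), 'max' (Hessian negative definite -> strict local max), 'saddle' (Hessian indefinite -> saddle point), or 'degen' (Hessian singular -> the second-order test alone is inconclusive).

Compute the Hessian H = grad^2 f:
  H = [[7, -4], [-4, 11]]
Verify stationarity: grad f(x*) = H x* + g = (0, 0).
Eigenvalues of H: 4.5279, 13.4721.
Both eigenvalues > 0, so H is positive definite -> x* is a strict local min.

min


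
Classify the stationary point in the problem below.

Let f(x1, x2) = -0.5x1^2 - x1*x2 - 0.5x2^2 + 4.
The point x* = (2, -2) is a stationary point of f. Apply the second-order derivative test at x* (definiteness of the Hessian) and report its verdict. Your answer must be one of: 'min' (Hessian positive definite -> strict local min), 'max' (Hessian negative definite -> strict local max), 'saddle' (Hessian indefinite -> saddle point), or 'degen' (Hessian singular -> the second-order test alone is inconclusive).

Compute the Hessian H = grad^2 f:
  H = [[-1, -1], [-1, -1]]
Verify stationarity: grad f(x*) = H x* + g = (0, 0).
Eigenvalues of H: -2, 0.
H has a zero eigenvalue (singular; negative semidefinite but not definite), so H is neither positive definite, negative definite, nor indefinite. The second-order test alone is inconclusive -> degen.
(Indeed, f is constant along the null direction of H through x*, so x* is not a strict local extremum.)

degen


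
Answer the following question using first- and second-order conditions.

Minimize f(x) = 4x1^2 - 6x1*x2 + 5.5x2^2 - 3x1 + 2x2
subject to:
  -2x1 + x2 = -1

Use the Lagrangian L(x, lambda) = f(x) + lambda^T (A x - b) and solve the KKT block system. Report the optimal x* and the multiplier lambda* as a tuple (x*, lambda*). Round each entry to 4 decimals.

Form the Lagrangian:
  L(x, lambda) = (1/2) x^T Q x + c^T x + lambda^T (A x - b)
Stationarity (grad_x L = 0): Q x + c + A^T lambda = 0.
Primal feasibility: A x = b.

This gives the KKT block system:
  [ Q   A^T ] [ x     ]   [-c ]
  [ A    0  ] [ lambda ] = [ b ]

Solving the linear system:
  x*      = (0.5357, 0.0714)
  lambda* = (0.4286)
  f(x*)   = -0.5179

x* = (0.5357, 0.0714), lambda* = (0.4286)


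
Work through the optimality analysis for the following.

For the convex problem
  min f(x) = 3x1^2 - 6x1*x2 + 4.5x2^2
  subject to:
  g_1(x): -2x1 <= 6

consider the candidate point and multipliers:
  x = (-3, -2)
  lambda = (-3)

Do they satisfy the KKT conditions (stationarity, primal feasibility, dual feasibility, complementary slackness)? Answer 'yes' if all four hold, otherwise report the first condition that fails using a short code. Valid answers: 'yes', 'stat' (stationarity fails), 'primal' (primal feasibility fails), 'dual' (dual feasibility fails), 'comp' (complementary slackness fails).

Gradient of f: grad f(x) = Q x + c = (-6, 0)
Constraint values g_i(x) = a_i^T x - b_i:
  g_1((-3, -2)) = 0
Stationarity residual: grad f(x) + sum_i lambda_i a_i = (0, 0)
  -> stationarity OK
Primal feasibility (all g_i <= 0): OK
Dual feasibility (all lambda_i >= 0): FAILS
Complementary slackness (lambda_i * g_i(x) = 0 for all i): OK

Verdict: the first failing condition is dual_feasibility -> dual.

dual


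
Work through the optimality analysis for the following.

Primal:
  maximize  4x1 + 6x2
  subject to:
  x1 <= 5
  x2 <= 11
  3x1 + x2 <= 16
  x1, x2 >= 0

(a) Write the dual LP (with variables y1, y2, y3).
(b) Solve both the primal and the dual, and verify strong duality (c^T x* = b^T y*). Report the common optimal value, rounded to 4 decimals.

The standard primal-dual pair for 'max c^T x s.t. A x <= b, x >= 0' is:
  Dual:  min b^T y  s.t.  A^T y >= c,  y >= 0.

So the dual LP is:
  minimize  5y1 + 11y2 + 16y3
  subject to:
    y1 + 3y3 >= 4
    y2 + y3 >= 6
    y1, y2, y3 >= 0

Solving the primal: x* = (1.6667, 11).
  primal value c^T x* = 72.6667.
Solving the dual: y* = (0, 4.6667, 1.3333).
  dual value b^T y* = 72.6667.
Strong duality: c^T x* = b^T y*. Confirmed.

72.6667


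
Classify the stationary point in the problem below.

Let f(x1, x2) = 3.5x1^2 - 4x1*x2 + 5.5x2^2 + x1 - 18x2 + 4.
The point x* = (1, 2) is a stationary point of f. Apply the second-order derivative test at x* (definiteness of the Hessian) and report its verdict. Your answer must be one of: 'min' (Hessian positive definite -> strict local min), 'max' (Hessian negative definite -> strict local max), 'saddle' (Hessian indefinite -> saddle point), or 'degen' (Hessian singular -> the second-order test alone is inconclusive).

Compute the Hessian H = grad^2 f:
  H = [[7, -4], [-4, 11]]
Verify stationarity: grad f(x*) = H x* + g = (0, 0).
Eigenvalues of H: 4.5279, 13.4721.
Both eigenvalues > 0, so H is positive definite -> x* is a strict local min.

min


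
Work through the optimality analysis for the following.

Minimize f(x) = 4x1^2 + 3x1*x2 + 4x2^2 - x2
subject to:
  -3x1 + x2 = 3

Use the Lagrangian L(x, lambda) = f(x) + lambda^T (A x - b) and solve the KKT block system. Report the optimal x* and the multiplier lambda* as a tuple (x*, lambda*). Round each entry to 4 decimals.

Form the Lagrangian:
  L(x, lambda) = (1/2) x^T Q x + c^T x + lambda^T (A x - b)
Stationarity (grad_x L = 0): Q x + c + A^T lambda = 0.
Primal feasibility: A x = b.

This gives the KKT block system:
  [ Q   A^T ] [ x     ]   [-c ]
  [ A    0  ] [ lambda ] = [ b ]

Solving the linear system:
  x*      = (-0.7959, 0.6122)
  lambda* = (-1.5102)
  f(x*)   = 1.9592

x* = (-0.7959, 0.6122), lambda* = (-1.5102)


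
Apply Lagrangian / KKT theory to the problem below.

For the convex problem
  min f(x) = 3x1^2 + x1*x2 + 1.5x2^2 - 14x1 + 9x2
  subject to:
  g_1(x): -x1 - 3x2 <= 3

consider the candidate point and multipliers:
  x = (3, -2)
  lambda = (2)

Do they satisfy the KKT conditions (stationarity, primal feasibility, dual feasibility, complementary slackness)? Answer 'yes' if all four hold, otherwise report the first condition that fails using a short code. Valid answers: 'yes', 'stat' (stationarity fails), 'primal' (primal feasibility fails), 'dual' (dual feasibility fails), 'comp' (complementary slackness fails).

Gradient of f: grad f(x) = Q x + c = (2, 6)
Constraint values g_i(x) = a_i^T x - b_i:
  g_1((3, -2)) = 0
Stationarity residual: grad f(x) + sum_i lambda_i a_i = (0, 0)
  -> stationarity OK
Primal feasibility (all g_i <= 0): OK
Dual feasibility (all lambda_i >= 0): OK
Complementary slackness (lambda_i * g_i(x) = 0 for all i): OK

Verdict: yes, KKT holds.

yes


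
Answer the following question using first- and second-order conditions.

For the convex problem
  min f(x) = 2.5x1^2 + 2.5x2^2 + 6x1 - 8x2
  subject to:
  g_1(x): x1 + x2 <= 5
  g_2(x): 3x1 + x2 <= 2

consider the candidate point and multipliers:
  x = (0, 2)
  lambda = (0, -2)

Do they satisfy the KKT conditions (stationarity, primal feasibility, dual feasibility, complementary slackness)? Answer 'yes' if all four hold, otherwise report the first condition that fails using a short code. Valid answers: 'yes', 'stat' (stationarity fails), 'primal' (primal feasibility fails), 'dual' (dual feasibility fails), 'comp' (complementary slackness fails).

Gradient of f: grad f(x) = Q x + c = (6, 2)
Constraint values g_i(x) = a_i^T x - b_i:
  g_1((0, 2)) = -3
  g_2((0, 2)) = 0
Stationarity residual: grad f(x) + sum_i lambda_i a_i = (0, 0)
  -> stationarity OK
Primal feasibility (all g_i <= 0): OK
Dual feasibility (all lambda_i >= 0): FAILS
Complementary slackness (lambda_i * g_i(x) = 0 for all i): OK

Verdict: the first failing condition is dual_feasibility -> dual.

dual


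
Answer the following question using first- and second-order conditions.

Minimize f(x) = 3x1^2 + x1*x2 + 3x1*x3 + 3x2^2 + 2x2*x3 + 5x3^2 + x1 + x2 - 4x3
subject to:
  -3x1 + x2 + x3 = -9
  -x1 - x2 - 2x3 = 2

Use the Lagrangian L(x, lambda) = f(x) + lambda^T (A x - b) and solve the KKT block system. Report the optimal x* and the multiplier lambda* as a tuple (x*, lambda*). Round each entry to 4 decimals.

Form the Lagrangian:
  L(x, lambda) = (1/2) x^T Q x + c^T x + lambda^T (A x - b)
Stationarity (grad_x L = 0): Q x + c + A^T lambda = 0.
Primal feasibility: A x = b.

This gives the KKT block system:
  [ Q   A^T ] [ x     ]   [-c ]
  [ A    0  ] [ lambda ] = [ b ]

Solving the linear system:
  x*      = (2.0621, -1.5651, -1.2485)
  lambda* = (4.2219, -4.6036)
  f(x*)   = 26.3476

x* = (2.0621, -1.5651, -1.2485), lambda* = (4.2219, -4.6036)


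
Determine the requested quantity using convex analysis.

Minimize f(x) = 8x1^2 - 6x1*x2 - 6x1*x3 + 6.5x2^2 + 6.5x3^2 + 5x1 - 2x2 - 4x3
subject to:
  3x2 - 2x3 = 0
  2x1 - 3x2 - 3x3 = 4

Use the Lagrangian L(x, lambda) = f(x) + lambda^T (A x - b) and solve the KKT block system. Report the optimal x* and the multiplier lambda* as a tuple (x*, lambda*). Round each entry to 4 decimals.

Form the Lagrangian:
  L(x, lambda) = (1/2) x^T Q x + c^T x + lambda^T (A x - b)
Stationarity (grad_x L = 0): Q x + c + A^T lambda = 0.
Primal feasibility: A x = b.

This gives the KKT block system:
  [ Q   A^T ] [ x     ]   [-c ]
  [ A    0  ] [ lambda ] = [ b ]

Solving the linear system:
  x*      = (-0.4414, -0.6511, -0.9766)
  lambda* = (-1.2464, -3.8514)
  f(x*)   = 9.2034

x* = (-0.4414, -0.6511, -0.9766), lambda* = (-1.2464, -3.8514)


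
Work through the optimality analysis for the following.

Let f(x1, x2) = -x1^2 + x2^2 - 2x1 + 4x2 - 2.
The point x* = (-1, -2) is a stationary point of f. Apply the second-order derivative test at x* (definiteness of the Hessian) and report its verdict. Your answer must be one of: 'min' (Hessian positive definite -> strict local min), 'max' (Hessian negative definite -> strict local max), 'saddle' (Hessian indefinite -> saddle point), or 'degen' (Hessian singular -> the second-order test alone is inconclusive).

Compute the Hessian H = grad^2 f:
  H = [[-2, 0], [0, 2]]
Verify stationarity: grad f(x*) = H x* + g = (0, 0).
Eigenvalues of H: -2, 2.
Eigenvalues have mixed signs, so H is indefinite -> x* is a saddle point.

saddle


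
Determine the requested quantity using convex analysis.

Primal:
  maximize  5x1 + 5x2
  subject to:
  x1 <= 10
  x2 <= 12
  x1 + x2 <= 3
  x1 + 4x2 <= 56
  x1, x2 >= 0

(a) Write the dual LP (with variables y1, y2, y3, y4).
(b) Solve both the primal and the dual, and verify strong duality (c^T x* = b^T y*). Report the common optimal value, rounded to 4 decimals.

The standard primal-dual pair for 'max c^T x s.t. A x <= b, x >= 0' is:
  Dual:  min b^T y  s.t.  A^T y >= c,  y >= 0.

So the dual LP is:
  minimize  10y1 + 12y2 + 3y3 + 56y4
  subject to:
    y1 + y3 + y4 >= 5
    y2 + y3 + 4y4 >= 5
    y1, y2, y3, y4 >= 0

Solving the primal: x* = (3, 0).
  primal value c^T x* = 15.
Solving the dual: y* = (0, 0, 5, 0).
  dual value b^T y* = 15.
Strong duality: c^T x* = b^T y*. Confirmed.

15


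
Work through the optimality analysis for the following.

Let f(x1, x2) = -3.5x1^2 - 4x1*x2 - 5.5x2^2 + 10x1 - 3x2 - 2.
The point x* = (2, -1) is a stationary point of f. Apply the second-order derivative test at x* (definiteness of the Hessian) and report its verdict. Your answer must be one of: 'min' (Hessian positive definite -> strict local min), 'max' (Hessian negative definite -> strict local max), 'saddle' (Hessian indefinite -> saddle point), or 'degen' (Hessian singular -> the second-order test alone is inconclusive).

Compute the Hessian H = grad^2 f:
  H = [[-7, -4], [-4, -11]]
Verify stationarity: grad f(x*) = H x* + g = (0, 0).
Eigenvalues of H: -13.4721, -4.5279.
Both eigenvalues < 0, so H is negative definite -> x* is a strict local max.

max


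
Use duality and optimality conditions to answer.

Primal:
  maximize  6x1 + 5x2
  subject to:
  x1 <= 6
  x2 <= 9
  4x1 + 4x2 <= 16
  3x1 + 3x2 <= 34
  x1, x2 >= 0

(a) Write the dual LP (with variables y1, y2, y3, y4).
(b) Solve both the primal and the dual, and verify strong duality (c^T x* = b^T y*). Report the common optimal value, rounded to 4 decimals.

The standard primal-dual pair for 'max c^T x s.t. A x <= b, x >= 0' is:
  Dual:  min b^T y  s.t.  A^T y >= c,  y >= 0.

So the dual LP is:
  minimize  6y1 + 9y2 + 16y3 + 34y4
  subject to:
    y1 + 4y3 + 3y4 >= 6
    y2 + 4y3 + 3y4 >= 5
    y1, y2, y3, y4 >= 0

Solving the primal: x* = (4, 0).
  primal value c^T x* = 24.
Solving the dual: y* = (0, 0, 1.5, 0).
  dual value b^T y* = 24.
Strong duality: c^T x* = b^T y*. Confirmed.

24


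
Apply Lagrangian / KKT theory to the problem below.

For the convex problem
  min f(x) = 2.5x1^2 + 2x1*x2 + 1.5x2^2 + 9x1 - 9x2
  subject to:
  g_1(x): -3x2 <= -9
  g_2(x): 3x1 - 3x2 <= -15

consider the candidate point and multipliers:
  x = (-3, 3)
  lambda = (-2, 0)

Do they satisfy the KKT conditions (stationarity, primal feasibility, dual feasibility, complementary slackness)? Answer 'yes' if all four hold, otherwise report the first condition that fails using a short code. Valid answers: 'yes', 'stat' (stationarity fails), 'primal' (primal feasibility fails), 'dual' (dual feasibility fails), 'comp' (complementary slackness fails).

Gradient of f: grad f(x) = Q x + c = (0, -6)
Constraint values g_i(x) = a_i^T x - b_i:
  g_1((-3, 3)) = 0
  g_2((-3, 3)) = -3
Stationarity residual: grad f(x) + sum_i lambda_i a_i = (0, 0)
  -> stationarity OK
Primal feasibility (all g_i <= 0): OK
Dual feasibility (all lambda_i >= 0): FAILS
Complementary slackness (lambda_i * g_i(x) = 0 for all i): OK

Verdict: the first failing condition is dual_feasibility -> dual.

dual


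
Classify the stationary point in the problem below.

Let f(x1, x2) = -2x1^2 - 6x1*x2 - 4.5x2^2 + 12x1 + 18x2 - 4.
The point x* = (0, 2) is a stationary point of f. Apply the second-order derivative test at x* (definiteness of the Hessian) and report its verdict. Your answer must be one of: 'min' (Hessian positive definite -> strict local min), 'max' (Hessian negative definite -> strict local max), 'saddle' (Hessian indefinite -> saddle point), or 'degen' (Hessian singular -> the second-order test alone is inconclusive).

Compute the Hessian H = grad^2 f:
  H = [[-4, -6], [-6, -9]]
Verify stationarity: grad f(x*) = H x* + g = (0, 0).
Eigenvalues of H: -13, 0.
H has a zero eigenvalue (singular; negative semidefinite but not definite), so H is neither positive definite, negative definite, nor indefinite. The second-order test alone is inconclusive -> degen.
(Indeed, f is constant along the null direction of H through x*, so x* is not a strict local extremum.)

degen


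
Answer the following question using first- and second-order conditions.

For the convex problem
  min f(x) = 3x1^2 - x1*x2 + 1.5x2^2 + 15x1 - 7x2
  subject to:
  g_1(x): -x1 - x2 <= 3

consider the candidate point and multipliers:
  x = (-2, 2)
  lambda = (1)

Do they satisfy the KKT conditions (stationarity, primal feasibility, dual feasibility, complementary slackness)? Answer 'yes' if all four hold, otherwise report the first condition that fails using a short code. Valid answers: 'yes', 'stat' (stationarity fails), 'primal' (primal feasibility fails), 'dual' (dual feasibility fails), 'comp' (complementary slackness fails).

Gradient of f: grad f(x) = Q x + c = (1, 1)
Constraint values g_i(x) = a_i^T x - b_i:
  g_1((-2, 2)) = -3
Stationarity residual: grad f(x) + sum_i lambda_i a_i = (0, 0)
  -> stationarity OK
Primal feasibility (all g_i <= 0): OK
Dual feasibility (all lambda_i >= 0): OK
Complementary slackness (lambda_i * g_i(x) = 0 for all i): FAILS

Verdict: the first failing condition is complementary_slackness -> comp.

comp


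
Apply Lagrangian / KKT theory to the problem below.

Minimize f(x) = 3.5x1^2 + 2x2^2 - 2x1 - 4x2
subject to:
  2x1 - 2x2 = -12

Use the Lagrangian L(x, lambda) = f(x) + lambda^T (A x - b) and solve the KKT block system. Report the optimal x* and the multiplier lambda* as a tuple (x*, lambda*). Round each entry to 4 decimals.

Form the Lagrangian:
  L(x, lambda) = (1/2) x^T Q x + c^T x + lambda^T (A x - b)
Stationarity (grad_x L = 0): Q x + c + A^T lambda = 0.
Primal feasibility: A x = b.

This gives the KKT block system:
  [ Q   A^T ] [ x     ]   [-c ]
  [ A    0  ] [ lambda ] = [ b ]

Solving the linear system:
  x*      = (-1.6364, 4.3636)
  lambda* = (6.7273)
  f(x*)   = 33.2727

x* = (-1.6364, 4.3636), lambda* = (6.7273)


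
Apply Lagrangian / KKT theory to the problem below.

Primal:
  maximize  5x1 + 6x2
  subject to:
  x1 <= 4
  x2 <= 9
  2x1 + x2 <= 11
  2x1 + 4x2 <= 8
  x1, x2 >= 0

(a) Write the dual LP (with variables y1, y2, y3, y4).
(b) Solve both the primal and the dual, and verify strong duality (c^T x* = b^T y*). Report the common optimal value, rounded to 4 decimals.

The standard primal-dual pair for 'max c^T x s.t. A x <= b, x >= 0' is:
  Dual:  min b^T y  s.t.  A^T y >= c,  y >= 0.

So the dual LP is:
  minimize  4y1 + 9y2 + 11y3 + 8y4
  subject to:
    y1 + 2y3 + 2y4 >= 5
    y2 + y3 + 4y4 >= 6
    y1, y2, y3, y4 >= 0

Solving the primal: x* = (4, 0).
  primal value c^T x* = 20.
Solving the dual: y* = (2, 0, 0, 1.5).
  dual value b^T y* = 20.
Strong duality: c^T x* = b^T y*. Confirmed.

20


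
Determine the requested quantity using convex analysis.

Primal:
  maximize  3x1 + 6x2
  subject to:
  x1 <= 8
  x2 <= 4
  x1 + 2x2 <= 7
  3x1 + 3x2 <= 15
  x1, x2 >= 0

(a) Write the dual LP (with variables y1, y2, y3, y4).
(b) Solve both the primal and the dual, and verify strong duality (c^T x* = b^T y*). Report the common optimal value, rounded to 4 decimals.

The standard primal-dual pair for 'max c^T x s.t. A x <= b, x >= 0' is:
  Dual:  min b^T y  s.t.  A^T y >= c,  y >= 0.

So the dual LP is:
  minimize  8y1 + 4y2 + 7y3 + 15y4
  subject to:
    y1 + y3 + 3y4 >= 3
    y2 + 2y3 + 3y4 >= 6
    y1, y2, y3, y4 >= 0

Solving the primal: x* = (3, 2).
  primal value c^T x* = 21.
Solving the dual: y* = (0, 0, 3, 0).
  dual value b^T y* = 21.
Strong duality: c^T x* = b^T y*. Confirmed.

21


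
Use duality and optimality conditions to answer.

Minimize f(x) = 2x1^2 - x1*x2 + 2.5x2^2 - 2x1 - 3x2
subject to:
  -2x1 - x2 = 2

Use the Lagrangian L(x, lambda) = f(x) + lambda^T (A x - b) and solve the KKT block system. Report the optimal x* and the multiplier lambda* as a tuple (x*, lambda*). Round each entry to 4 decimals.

Form the Lagrangian:
  L(x, lambda) = (1/2) x^T Q x + c^T x + lambda^T (A x - b)
Stationarity (grad_x L = 0): Q x + c + A^T lambda = 0.
Primal feasibility: A x = b.

This gives the KKT block system:
  [ Q   A^T ] [ x     ]   [-c ]
  [ A    0  ] [ lambda ] = [ b ]

Solving the linear system:
  x*      = (-0.9286, -0.1429)
  lambda* = (-2.7857)
  f(x*)   = 3.9286

x* = (-0.9286, -0.1429), lambda* = (-2.7857)


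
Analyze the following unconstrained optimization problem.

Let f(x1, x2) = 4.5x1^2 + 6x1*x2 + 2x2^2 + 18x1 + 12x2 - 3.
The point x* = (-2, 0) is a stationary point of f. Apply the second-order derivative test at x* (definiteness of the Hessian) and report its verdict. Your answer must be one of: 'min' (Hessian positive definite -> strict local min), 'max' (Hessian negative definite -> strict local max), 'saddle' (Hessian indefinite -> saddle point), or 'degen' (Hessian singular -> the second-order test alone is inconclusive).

Compute the Hessian H = grad^2 f:
  H = [[9, 6], [6, 4]]
Verify stationarity: grad f(x*) = H x* + g = (0, 0).
Eigenvalues of H: 0, 13.
H has a zero eigenvalue (singular; positive semidefinite but not definite), so H is neither positive definite, negative definite, nor indefinite. The second-order test alone is inconclusive -> degen.
(Indeed, f is constant along the null direction of H through x*, so x* is not a strict local extremum.)

degen


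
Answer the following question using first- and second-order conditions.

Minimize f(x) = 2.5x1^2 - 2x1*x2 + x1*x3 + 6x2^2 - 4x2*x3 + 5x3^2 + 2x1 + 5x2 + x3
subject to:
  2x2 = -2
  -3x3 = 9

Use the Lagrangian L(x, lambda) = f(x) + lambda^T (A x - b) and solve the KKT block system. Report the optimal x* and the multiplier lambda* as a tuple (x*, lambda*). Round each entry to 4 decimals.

Form the Lagrangian:
  L(x, lambda) = (1/2) x^T Q x + c^T x + lambda^T (A x - b)
Stationarity (grad_x L = 0): Q x + c + A^T lambda = 0.
Primal feasibility: A x = b.

This gives the KKT block system:
  [ Q   A^T ] [ x     ]   [-c ]
  [ A    0  ] [ lambda ] = [ b ]

Solving the linear system:
  x*      = (-0.2, -1, -3)
  lambda* = (-2.7, -8.4)
  f(x*)   = 30.9

x* = (-0.2, -1, -3), lambda* = (-2.7, -8.4)


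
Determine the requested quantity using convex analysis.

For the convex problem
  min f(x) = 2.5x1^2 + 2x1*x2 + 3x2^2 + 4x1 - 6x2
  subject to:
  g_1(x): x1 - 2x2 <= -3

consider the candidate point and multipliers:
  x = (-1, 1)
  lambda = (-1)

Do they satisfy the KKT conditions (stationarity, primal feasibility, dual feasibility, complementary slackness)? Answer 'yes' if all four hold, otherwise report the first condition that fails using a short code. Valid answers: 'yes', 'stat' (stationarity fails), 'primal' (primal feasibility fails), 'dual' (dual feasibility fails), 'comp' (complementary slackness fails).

Gradient of f: grad f(x) = Q x + c = (1, -2)
Constraint values g_i(x) = a_i^T x - b_i:
  g_1((-1, 1)) = 0
Stationarity residual: grad f(x) + sum_i lambda_i a_i = (0, 0)
  -> stationarity OK
Primal feasibility (all g_i <= 0): OK
Dual feasibility (all lambda_i >= 0): FAILS
Complementary slackness (lambda_i * g_i(x) = 0 for all i): OK

Verdict: the first failing condition is dual_feasibility -> dual.

dual


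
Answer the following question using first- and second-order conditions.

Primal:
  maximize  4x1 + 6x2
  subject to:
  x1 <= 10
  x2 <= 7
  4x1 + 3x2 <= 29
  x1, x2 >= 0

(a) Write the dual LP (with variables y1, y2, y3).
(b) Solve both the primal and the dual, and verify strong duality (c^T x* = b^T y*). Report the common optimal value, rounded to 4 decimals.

The standard primal-dual pair for 'max c^T x s.t. A x <= b, x >= 0' is:
  Dual:  min b^T y  s.t.  A^T y >= c,  y >= 0.

So the dual LP is:
  minimize  10y1 + 7y2 + 29y3
  subject to:
    y1 + 4y3 >= 4
    y2 + 3y3 >= 6
    y1, y2, y3 >= 0

Solving the primal: x* = (2, 7).
  primal value c^T x* = 50.
Solving the dual: y* = (0, 3, 1).
  dual value b^T y* = 50.
Strong duality: c^T x* = b^T y*. Confirmed.

50


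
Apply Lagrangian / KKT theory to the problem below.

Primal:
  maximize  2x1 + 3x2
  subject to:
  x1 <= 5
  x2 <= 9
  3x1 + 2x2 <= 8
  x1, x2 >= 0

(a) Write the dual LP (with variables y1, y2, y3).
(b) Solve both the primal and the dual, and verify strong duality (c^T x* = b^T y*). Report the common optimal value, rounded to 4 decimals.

The standard primal-dual pair for 'max c^T x s.t. A x <= b, x >= 0' is:
  Dual:  min b^T y  s.t.  A^T y >= c,  y >= 0.

So the dual LP is:
  minimize  5y1 + 9y2 + 8y3
  subject to:
    y1 + 3y3 >= 2
    y2 + 2y3 >= 3
    y1, y2, y3 >= 0

Solving the primal: x* = (0, 4).
  primal value c^T x* = 12.
Solving the dual: y* = (0, 0, 1.5).
  dual value b^T y* = 12.
Strong duality: c^T x* = b^T y*. Confirmed.

12


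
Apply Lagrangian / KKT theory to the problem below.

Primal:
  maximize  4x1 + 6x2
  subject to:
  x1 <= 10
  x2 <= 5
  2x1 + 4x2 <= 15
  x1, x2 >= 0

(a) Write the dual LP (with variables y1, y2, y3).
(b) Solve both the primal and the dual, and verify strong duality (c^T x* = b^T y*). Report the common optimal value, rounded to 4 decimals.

The standard primal-dual pair for 'max c^T x s.t. A x <= b, x >= 0' is:
  Dual:  min b^T y  s.t.  A^T y >= c,  y >= 0.

So the dual LP is:
  minimize  10y1 + 5y2 + 15y3
  subject to:
    y1 + 2y3 >= 4
    y2 + 4y3 >= 6
    y1, y2, y3 >= 0

Solving the primal: x* = (7.5, 0).
  primal value c^T x* = 30.
Solving the dual: y* = (0, 0, 2).
  dual value b^T y* = 30.
Strong duality: c^T x* = b^T y*. Confirmed.

30


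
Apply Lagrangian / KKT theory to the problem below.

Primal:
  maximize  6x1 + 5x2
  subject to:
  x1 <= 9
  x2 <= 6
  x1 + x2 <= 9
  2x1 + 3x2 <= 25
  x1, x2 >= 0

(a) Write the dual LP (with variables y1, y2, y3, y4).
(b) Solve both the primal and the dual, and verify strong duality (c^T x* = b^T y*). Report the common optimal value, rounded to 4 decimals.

The standard primal-dual pair for 'max c^T x s.t. A x <= b, x >= 0' is:
  Dual:  min b^T y  s.t.  A^T y >= c,  y >= 0.

So the dual LP is:
  minimize  9y1 + 6y2 + 9y3 + 25y4
  subject to:
    y1 + y3 + 2y4 >= 6
    y2 + y3 + 3y4 >= 5
    y1, y2, y3, y4 >= 0

Solving the primal: x* = (9, 0).
  primal value c^T x* = 54.
Solving the dual: y* = (1, 0, 5, 0).
  dual value b^T y* = 54.
Strong duality: c^T x* = b^T y*. Confirmed.

54


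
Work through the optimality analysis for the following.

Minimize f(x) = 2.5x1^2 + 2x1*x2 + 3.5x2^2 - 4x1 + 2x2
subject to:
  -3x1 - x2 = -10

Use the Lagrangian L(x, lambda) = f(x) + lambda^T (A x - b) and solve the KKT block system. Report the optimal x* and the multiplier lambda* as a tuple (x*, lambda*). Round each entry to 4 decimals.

Form the Lagrangian:
  L(x, lambda) = (1/2) x^T Q x + c^T x + lambda^T (A x - b)
Stationarity (grad_x L = 0): Q x + c + A^T lambda = 0.
Primal feasibility: A x = b.

This gives the KKT block system:
  [ Q   A^T ] [ x     ]   [-c ]
  [ A    0  ] [ lambda ] = [ b ]

Solving the linear system:
  x*      = (3.5714, -0.7143)
  lambda* = (4.1429)
  f(x*)   = 12.8571

x* = (3.5714, -0.7143), lambda* = (4.1429)


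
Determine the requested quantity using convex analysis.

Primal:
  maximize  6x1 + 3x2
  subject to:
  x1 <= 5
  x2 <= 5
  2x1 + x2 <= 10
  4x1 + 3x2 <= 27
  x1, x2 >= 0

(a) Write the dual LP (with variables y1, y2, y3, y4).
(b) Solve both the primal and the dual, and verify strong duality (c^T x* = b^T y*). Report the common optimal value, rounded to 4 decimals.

The standard primal-dual pair for 'max c^T x s.t. A x <= b, x >= 0' is:
  Dual:  min b^T y  s.t.  A^T y >= c,  y >= 0.

So the dual LP is:
  minimize  5y1 + 5y2 + 10y3 + 27y4
  subject to:
    y1 + 2y3 + 4y4 >= 6
    y2 + y3 + 3y4 >= 3
    y1, y2, y3, y4 >= 0

Solving the primal: x* = (5, 0).
  primal value c^T x* = 30.
Solving the dual: y* = (0, 0, 3, 0).
  dual value b^T y* = 30.
Strong duality: c^T x* = b^T y*. Confirmed.

30


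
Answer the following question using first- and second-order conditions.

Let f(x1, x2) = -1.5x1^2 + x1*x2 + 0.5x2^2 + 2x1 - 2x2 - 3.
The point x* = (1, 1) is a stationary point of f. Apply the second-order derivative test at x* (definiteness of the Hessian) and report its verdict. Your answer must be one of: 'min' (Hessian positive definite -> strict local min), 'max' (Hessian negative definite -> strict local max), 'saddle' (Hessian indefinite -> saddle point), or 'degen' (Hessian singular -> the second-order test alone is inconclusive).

Compute the Hessian H = grad^2 f:
  H = [[-3, 1], [1, 1]]
Verify stationarity: grad f(x*) = H x* + g = (0, 0).
Eigenvalues of H: -3.2361, 1.2361.
Eigenvalues have mixed signs, so H is indefinite -> x* is a saddle point.

saddle


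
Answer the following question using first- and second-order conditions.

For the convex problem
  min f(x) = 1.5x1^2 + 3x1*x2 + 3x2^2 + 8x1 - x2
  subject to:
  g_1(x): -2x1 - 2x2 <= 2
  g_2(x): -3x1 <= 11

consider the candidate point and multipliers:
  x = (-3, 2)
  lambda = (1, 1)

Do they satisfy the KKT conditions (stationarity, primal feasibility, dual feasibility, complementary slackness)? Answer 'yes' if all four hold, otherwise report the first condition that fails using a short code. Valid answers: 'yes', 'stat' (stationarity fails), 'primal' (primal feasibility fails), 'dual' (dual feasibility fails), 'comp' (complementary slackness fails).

Gradient of f: grad f(x) = Q x + c = (5, 2)
Constraint values g_i(x) = a_i^T x - b_i:
  g_1((-3, 2)) = 0
  g_2((-3, 2)) = -2
Stationarity residual: grad f(x) + sum_i lambda_i a_i = (0, 0)
  -> stationarity OK
Primal feasibility (all g_i <= 0): OK
Dual feasibility (all lambda_i >= 0): OK
Complementary slackness (lambda_i * g_i(x) = 0 for all i): FAILS

Verdict: the first failing condition is complementary_slackness -> comp.

comp


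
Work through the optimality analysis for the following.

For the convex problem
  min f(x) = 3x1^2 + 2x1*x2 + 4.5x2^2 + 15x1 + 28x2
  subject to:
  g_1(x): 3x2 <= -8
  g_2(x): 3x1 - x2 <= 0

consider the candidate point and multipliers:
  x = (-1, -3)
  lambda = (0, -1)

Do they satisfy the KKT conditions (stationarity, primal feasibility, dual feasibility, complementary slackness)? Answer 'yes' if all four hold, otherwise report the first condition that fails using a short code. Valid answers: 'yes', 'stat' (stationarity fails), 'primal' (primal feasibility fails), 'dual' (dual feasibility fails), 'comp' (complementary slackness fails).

Gradient of f: grad f(x) = Q x + c = (3, -1)
Constraint values g_i(x) = a_i^T x - b_i:
  g_1((-1, -3)) = -1
  g_2((-1, -3)) = 0
Stationarity residual: grad f(x) + sum_i lambda_i a_i = (0, 0)
  -> stationarity OK
Primal feasibility (all g_i <= 0): OK
Dual feasibility (all lambda_i >= 0): FAILS
Complementary slackness (lambda_i * g_i(x) = 0 for all i): OK

Verdict: the first failing condition is dual_feasibility -> dual.

dual
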